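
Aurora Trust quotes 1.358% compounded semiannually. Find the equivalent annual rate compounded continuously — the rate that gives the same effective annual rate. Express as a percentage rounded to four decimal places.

EAR = (1 + 0.01358/2)^2 − 1 = 0.013626.
Equivalent continuous rate: r = ln(1 + 0.013626) = 0.013534 = 1.3534%.

1.3534%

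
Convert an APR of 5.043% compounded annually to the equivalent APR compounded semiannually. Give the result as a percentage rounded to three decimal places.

Compounded annually, EAR = nominal = 0.050430.
Solve (1 + r/2)^2 = 1.050430: r/2 = 1.050430^(1/2) − 1 = 0.024905, so r = 0.049810 = 4.981%.

4.981%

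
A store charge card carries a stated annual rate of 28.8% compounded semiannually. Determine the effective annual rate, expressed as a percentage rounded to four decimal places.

EAR = (1 + 0.288/2)^2 − 1.
= (1 + 0.144000)^2 − 1 = 1.308736 − 1 = 30.8736%.

30.8736%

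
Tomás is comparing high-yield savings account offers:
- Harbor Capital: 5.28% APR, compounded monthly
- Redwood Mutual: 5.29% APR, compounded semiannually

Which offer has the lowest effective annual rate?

Harbor Capital: (1 + 0.0528/12)^12 − 1 = 5.410%
Redwood Mutual: (1 + 0.0529/2)^2 − 1 = 5.360%
The lowest effective annual rate is Redwood Mutual at 5.360%.

Redwood Mutual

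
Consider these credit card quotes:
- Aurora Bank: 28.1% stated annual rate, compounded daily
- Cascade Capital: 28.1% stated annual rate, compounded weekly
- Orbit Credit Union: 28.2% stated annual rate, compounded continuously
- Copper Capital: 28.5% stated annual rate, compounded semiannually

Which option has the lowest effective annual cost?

Copper Capital

Aurora Bank: (1 + 0.281/365)^365 − 1 = 32.431%
Cascade Capital: (1 + 0.281/52)^52 − 1 = 32.345%
Orbit Credit Union: e^0.282 − 1 = 32.578%
Copper Capital: (1 + 0.285/2)^2 − 1 = 30.531%
The lowest effective annual rate is Copper Capital at 30.531%.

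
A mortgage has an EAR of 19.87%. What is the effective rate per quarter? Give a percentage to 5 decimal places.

The per-quarter rate i satisfies (1 + i)^4 = 1 + 0.1987.
i = 1.1987^(1/4) − 1 = 0.0463516 = 4.63516%.

4.63516%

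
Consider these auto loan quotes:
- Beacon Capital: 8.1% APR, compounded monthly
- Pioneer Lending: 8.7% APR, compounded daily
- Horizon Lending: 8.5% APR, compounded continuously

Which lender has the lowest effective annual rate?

Beacon Capital

Beacon Capital: (1 + 0.081/12)^12 − 1 = 8.408%
Pioneer Lending: (1 + 0.087/365)^365 − 1 = 9.089%
Horizon Lending: e^0.085 − 1 = 8.872%
The lowest effective annual rate is Beacon Capital at 8.408%.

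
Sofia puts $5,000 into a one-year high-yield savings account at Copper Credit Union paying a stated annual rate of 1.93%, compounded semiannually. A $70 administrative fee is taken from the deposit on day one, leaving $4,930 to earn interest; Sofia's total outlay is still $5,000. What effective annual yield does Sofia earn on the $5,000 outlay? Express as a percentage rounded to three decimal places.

0.512%

Value after one year: 4,930 × (1 + 0.0193/2)^2 = 4,930 × 1.019393 = $5,025.61.
Effective yield on the $5,000 outlay: 5,025.61 / 5,000 − 1 = 0.005122 = 0.512%.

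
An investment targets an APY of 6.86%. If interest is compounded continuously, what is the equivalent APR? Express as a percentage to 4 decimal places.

6.6349%

Continuous: nominal r satisfies e^r − 1 = 0.0686.
r = ln(1 + 0.0686) = ln(1.0686) = 0.066349 = 6.6349%.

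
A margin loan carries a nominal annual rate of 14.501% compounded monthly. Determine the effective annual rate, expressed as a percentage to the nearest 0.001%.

15.505%

EAR = (1 + 0.14501/12)^12 − 1.
= (1 + 0.012084)^12 − 1 = 1.155047 − 1 = 15.505%.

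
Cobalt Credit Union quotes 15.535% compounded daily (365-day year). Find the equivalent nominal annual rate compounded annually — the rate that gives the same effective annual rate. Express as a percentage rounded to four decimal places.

EAR = (1 + 0.15535/365)^365 − 1 = 0.168028.
Compounded annually, the equivalent nominal rate is the EAR itself: 16.8028%.

16.8028%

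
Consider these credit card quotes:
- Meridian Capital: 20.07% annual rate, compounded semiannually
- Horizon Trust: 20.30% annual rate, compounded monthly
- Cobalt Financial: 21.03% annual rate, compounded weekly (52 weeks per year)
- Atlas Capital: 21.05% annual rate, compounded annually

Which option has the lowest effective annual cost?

Meridian Capital: (1 + 0.2007/2)^2 − 1 = 21.077%
Horizon Trust: (1 + 0.2030/12)^12 − 1 = 22.299%
Cobalt Financial: (1 + 0.2103/52)^52 − 1 = 23.352%
Atlas Capital: compounded annually, EAR = 21.050%
The lowest effective annual rate is Atlas Capital at 21.050%.

Atlas Capital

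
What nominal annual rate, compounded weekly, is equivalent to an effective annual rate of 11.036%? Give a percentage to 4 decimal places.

(1 + r/52)^52 − 1 = 0.11036, so 1 + r/52 = 1.11036^(1/52).
r/52 = 0.002015, so r = 0.104790 = 10.4790%.

10.4790%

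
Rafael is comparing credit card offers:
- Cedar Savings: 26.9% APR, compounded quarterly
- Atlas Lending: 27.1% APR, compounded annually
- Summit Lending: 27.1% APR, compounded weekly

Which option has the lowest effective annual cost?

Atlas Lending

Cedar Savings: (1 + 0.269/4)^4 − 1 = 29.737%
Atlas Lending: compounded annually, EAR = 27.100%
Summit Lending: (1 + 0.271/52)^52 − 1 = 31.035%
The lowest effective annual rate is Atlas Lending at 27.100%.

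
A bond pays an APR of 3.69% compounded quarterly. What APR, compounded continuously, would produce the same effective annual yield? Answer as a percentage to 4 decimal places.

3.6731%

EAR = (1 + 0.0369/4)^4 − 1 = 0.037414.
Equivalent continuous rate: r = ln(1 + 0.037414) = 0.036731 = 3.6731%.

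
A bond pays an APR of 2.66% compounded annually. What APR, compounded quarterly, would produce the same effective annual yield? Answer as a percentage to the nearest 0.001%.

2.634%

Compounded annually, EAR = nominal = 0.026600.
Solve (1 + r/4)^4 = 1.026600: r/4 = 1.026600^(1/4) − 1 = 0.006585, so r = 0.026339 = 2.634%.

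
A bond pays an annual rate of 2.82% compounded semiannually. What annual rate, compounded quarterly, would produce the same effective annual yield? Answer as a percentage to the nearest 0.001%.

2.810%

EAR = (1 + 0.0282/2)^2 − 1 = 0.028399.
Solve (1 + r/4)^4 = 1.028399: r/4 = 1.028399^(1/4) − 1 = 0.007025, so r = 0.028101 = 2.810%.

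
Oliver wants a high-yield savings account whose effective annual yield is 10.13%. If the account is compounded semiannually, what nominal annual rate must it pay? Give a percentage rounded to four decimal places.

(1 + r/2)^2 − 1 = 0.1013, so 1 + r/2 = 1.1013^(1/2).
r/2 = 0.049428, so r = 0.098857 = 9.8857%.

9.8857%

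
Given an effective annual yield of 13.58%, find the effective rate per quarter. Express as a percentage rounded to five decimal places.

The per-quarter rate i satisfies (1 + i)^4 = 1 + 0.1358.
i = 1.1358^(1/4) − 1 = 0.0323464 = 3.23464%.

3.23464%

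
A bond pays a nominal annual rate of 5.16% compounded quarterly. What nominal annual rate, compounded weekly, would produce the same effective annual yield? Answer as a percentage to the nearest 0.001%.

5.130%

EAR = (1 + 0.0516/4)^4 − 1 = 0.052607.
Solve (1 + r/52)^52 = 1.052607: r/52 = 1.052607^(1/52) − 1 = 0.000986, so r = 0.051295 = 5.130%.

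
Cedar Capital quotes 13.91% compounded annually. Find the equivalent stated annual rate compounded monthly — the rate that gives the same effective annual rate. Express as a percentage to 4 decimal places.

13.0948%

Compounded annually, EAR = nominal = 0.139100.
Solve (1 + r/12)^12 = 1.139100: r/12 = 1.139100^(1/12) − 1 = 0.010912, so r = 0.130948 = 13.0948%.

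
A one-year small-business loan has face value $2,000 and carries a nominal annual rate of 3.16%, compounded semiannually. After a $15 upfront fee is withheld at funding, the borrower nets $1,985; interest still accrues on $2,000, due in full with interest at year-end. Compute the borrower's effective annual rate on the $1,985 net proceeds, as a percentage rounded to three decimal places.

Amount owed after one year: 2,000 × (1 + 0.0316/2)^2 = 2,000 × 1.031850 = $2,063.70.
Effective rate on net proceeds: 2,063.70 / 1,985 − 1 = 0.039647 = 3.965%.

3.965%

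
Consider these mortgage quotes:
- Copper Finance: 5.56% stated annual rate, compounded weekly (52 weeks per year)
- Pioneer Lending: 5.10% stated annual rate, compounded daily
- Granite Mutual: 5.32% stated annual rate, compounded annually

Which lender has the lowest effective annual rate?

Copper Finance: (1 + 0.0556/52)^52 − 1 = 5.714%
Pioneer Lending: (1 + 0.0510/365)^365 − 1 = 5.232%
Granite Mutual: compounded annually, EAR = 5.320%
The lowest effective annual rate is Pioneer Lending at 5.232%.

Pioneer Lending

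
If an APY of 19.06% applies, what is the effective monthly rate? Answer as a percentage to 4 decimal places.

The per-month rate i satisfies (1 + i)^12 = 1 + 0.1906.
i = 1.1906^(1/12) − 1 = 0.0146443 = 1.4644%.

1.4644%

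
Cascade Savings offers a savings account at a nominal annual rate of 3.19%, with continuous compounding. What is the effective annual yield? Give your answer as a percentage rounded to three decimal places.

3.241%

With continuous compounding, EAR = e^0.0319 − 1.
e^0.0319 = 1.032414, so EAR = 0.032414 = 3.241%.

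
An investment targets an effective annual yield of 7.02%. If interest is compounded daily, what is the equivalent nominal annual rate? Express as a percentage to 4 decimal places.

6.7852%

(1 + r/365)^365 − 1 = 0.0702, so 1 + r/365 = 1.0702^(1/365).
r/365 = 0.000186, so r = 0.067852 = 6.7852%.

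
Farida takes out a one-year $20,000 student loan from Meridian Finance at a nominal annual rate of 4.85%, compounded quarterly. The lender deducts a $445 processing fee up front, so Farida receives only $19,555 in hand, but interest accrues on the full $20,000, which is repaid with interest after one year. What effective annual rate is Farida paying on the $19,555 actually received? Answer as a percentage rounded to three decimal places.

Amount owed after one year: 20,000 × (1 + 0.0485/4)^4 = 20,000 × 1.049389 = $20,987.78.
Effective rate on net proceeds: 20,987.78 / 19,555 − 1 = 0.073269 = 7.327%.

7.327%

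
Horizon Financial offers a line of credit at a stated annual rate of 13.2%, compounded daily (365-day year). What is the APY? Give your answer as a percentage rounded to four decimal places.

EAR = (1 + 0.132/365)^365 − 1.
= 1.141081 − 1 = 14.1081%.

14.1081%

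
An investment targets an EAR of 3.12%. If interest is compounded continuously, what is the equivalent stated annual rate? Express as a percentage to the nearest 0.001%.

Continuous: nominal r satisfies e^r − 1 = 0.0312.
r = ln(1 + 0.0312) = ln(1.0312) = 0.030723 = 3.072%.

3.072%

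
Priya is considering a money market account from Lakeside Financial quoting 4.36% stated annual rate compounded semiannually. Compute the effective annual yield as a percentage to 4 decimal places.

4.4075%

EAR = (1 + 0.0436/2)^2 − 1.
= 1.044075 − 1 = 4.4075%.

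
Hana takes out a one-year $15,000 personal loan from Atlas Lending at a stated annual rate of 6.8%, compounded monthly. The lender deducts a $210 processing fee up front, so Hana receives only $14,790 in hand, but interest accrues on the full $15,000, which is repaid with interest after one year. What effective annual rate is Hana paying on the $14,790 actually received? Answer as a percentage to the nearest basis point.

Amount owed after one year: 15,000 × (1 + 0.068/12)^12 = 15,000 × 1.070160 = $16,052.40.
Effective rate on net proceeds: 16,052.40 / 14,790 − 1 = 0.085355 = 8.54%.

8.54%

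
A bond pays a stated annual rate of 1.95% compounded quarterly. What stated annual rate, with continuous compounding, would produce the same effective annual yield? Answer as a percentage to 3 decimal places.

EAR = (1 + 0.0195/4)^4 − 1 = 0.019643.
Equivalent continuous rate: r = ln(1 + 0.019643) = 0.019453 = 1.945%.

1.945%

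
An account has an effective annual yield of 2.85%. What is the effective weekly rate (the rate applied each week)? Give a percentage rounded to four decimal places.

The per-week rate i satisfies (1 + i)^52 = 1 + 0.0285.
i = 1.0285^(1/52) − 1 = 0.0005406 = 0.0541%.

0.0541%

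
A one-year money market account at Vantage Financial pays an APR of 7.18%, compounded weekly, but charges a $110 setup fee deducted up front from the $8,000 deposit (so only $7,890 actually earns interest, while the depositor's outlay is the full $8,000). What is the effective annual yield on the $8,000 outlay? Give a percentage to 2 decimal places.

5.96%

Value after one year: 7,890 × (1 + 0.0718/52)^52 = 7,890 × 1.074387 = $8,476.92.
Effective yield on the $8,000 outlay: 8,476.92 / 8,000 − 1 = 0.059614 = 5.96%.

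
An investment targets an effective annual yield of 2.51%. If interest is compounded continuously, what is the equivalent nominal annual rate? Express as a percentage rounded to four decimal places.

Continuous: nominal r satisfies e^r − 1 = 0.0251.
r = ln(1 + 0.0251) = ln(1.0251) = 0.024790 = 2.4790%.

2.4790%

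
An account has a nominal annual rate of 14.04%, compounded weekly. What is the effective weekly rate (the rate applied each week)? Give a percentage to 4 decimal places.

0.2700%

With a nominal annual rate compounded weekly, the periodic rate is the nominal rate divided by 52.
i = 0.1404 / 52 = 0.0027000 = 0.2700%.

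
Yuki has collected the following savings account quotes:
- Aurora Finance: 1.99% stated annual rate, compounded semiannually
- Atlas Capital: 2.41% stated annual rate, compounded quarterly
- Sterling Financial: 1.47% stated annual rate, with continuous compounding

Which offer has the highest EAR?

Atlas Capital

Aurora Finance: (1 + 0.0199/2)^2 − 1 = 2.000%
Atlas Capital: (1 + 0.0241/4)^4 − 1 = 2.432%
Sterling Financial: e^0.0147 − 1 = 1.481%
The highest effective annual rate is Atlas Capital at 2.432%.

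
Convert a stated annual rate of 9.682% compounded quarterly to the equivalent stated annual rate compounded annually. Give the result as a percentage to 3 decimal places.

10.039%

EAR = (1 + 0.09682/4)^4 − 1 = 0.100392.
Compounded annually, the equivalent nominal rate is the EAR itself: 10.039%.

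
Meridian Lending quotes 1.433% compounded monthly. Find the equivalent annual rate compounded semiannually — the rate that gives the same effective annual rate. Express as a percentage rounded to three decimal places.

EAR = (1 + 0.01433/12)^12 − 1 = 0.014424.
Solve (1 + r/2)^2 = 1.014424: r/2 = 1.014424^(1/2) − 1 = 0.007186, so r = 0.014373 = 1.437%.

1.437%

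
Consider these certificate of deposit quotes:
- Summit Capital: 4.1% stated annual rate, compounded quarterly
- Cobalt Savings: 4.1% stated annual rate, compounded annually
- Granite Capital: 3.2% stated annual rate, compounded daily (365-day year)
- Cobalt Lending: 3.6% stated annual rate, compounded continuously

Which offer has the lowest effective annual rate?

Summit Capital: (1 + 0.041/4)^4 − 1 = 4.163%
Cobalt Savings: compounded annually, EAR = 4.100%
Granite Capital: (1 + 0.032/365)^365 − 1 = 3.252%
Cobalt Lending: e^0.036 − 1 = 3.666%
The lowest effective annual rate is Granite Capital at 3.252%.

Granite Capital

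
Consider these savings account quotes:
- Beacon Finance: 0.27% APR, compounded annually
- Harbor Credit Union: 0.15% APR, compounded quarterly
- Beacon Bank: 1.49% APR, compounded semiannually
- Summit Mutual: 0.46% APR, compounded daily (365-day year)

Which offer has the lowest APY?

Beacon Finance: compounded annually, EAR = 0.270%
Harbor Credit Union: (1 + 0.0015/4)^4 − 1 = 0.150%
Beacon Bank: (1 + 0.0149/2)^2 − 1 = 1.496%
Summit Mutual: (1 + 0.0046/365)^365 − 1 = 0.461%
The lowest effective annual rate is Harbor Credit Union at 0.150%.

Harbor Credit Union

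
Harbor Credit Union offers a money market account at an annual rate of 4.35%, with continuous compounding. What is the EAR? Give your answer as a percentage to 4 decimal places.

4.4460%

With continuous compounding, EAR = e^0.0435 − 1.
e^0.0435 = 1.044460, so EAR = 0.044460 = 4.4460%.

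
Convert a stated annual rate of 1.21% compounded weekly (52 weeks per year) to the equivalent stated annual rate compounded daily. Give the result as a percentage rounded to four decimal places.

EAR = (1 + 0.0121/52)^52 − 1 = 0.012172.
Solve (1 + r/365)^365 = 1.012172: r/365 = 1.012172^(1/365) − 1 = 0.000033, so r = 0.012099 = 1.2099%.

1.2099%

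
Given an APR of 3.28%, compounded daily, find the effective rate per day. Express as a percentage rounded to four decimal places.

With a nominal annual rate compounded daily, the periodic rate is the nominal rate divided by 365.
i = 0.0328 / 365 = 0.0000899 = 0.0090%.

0.0090%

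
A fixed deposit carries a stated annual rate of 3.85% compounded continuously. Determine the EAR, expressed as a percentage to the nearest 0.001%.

With continuous compounding, EAR = e^0.0385 − 1.
e^0.0385 = 1.039251, so EAR = 0.039251 = 3.925%.

3.925%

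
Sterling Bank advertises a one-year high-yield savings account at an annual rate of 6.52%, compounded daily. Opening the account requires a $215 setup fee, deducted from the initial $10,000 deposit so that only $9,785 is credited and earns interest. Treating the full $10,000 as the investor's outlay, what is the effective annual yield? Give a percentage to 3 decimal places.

Value after one year: 9,785 × (1 + 0.0652/365)^365 = 9,785 × 1.067366 = $10,444.18.
Effective yield on the $10,000 outlay: 10,444.18 / 10,000 − 1 = 0.044418 = 4.442%.

4.442%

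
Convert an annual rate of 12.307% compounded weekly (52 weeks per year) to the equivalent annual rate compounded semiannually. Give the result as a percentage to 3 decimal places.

12.678%

EAR = (1 + 0.12307/52)^52 − 1 = 0.130799.
Solve (1 + r/2)^2 = 1.130799: r/2 = 1.130799^(1/2) − 1 = 0.063390, so r = 0.126781 = 12.678%.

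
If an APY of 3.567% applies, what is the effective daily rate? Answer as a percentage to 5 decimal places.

The per-day rate i satisfies (1 + i)^365 = 1 + 0.03567.
i = 1.03567^(1/365) − 1 = 0.0000960 = 0.00960%.

0.00960%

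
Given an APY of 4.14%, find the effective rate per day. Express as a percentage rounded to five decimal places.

0.01111%

The per-day rate i satisfies (1 + i)^365 = 1 + 0.0414.
i = 1.0414^(1/365) − 1 = 0.0001111 = 0.01111%.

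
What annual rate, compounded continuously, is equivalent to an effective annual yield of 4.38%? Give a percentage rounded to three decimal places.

Continuous: nominal r satisfies e^r − 1 = 0.0438.
r = ln(1 + 0.0438) = ln(1.0438) = 0.042868 = 4.287%.

4.287%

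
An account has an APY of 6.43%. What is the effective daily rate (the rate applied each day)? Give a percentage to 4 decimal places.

0.0171%

The per-day rate i satisfies (1 + i)^365 = 1 + 0.0643.
i = 1.0643^(1/365) − 1 = 0.0001707 = 0.0171%.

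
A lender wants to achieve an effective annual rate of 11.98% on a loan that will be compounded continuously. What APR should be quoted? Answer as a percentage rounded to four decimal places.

Continuous: nominal r satisfies e^r − 1 = 0.1198.
r = ln(1 + 0.1198) = ln(1.1198) = 0.113150 = 11.3150%.

11.3150%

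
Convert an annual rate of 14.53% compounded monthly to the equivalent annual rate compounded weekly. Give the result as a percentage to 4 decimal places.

EAR = (1 + 0.1453/12)^12 − 1 = 0.155378.
Solve (1 + r/52)^52 = 1.155378: r/52 = 1.155378^(1/52) − 1 = 0.002781, so r = 0.144628 = 14.4628%.

14.4628%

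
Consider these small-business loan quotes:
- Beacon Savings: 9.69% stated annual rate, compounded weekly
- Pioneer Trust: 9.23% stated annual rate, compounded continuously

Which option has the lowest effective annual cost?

Beacon Savings: (1 + 0.0969/52)^52 − 1 = 10.165%
Pioneer Trust: e^0.0923 − 1 = 9.669%
The lowest effective annual rate is Pioneer Trust at 9.669%.

Pioneer Trust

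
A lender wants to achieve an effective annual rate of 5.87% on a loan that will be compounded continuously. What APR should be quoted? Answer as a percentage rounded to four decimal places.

Continuous: nominal r satisfies e^r − 1 = 0.0587.
r = ln(1 + 0.0587) = ln(1.0587) = 0.057042 = 5.7042%.

5.7042%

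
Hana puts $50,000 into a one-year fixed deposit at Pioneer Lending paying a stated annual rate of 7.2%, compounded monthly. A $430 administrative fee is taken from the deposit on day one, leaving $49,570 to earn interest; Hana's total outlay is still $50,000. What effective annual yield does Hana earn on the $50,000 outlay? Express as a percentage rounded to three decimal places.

6.518%

Value after one year: 49,570 × (1 + 0.072/12)^12 = 49,570 × 1.074424 = $53,259.21.
Effective yield on the $50,000 outlay: 53,259.21 / 50,000 − 1 = 0.065184 = 6.518%.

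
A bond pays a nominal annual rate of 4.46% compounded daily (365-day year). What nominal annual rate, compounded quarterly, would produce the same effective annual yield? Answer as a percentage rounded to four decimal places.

4.4847%

EAR = (1 + 0.0446/365)^365 − 1 = 0.045607.
Solve (1 + r/4)^4 = 1.045607: r/4 = 1.045607^(1/4) − 1 = 0.011212, so r = 0.044847 = 4.4847%.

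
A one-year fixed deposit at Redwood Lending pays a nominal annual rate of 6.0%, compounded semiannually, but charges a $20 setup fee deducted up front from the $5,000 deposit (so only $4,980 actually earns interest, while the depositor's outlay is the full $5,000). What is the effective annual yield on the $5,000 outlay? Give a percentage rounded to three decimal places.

5.666%

Value after one year: 4,980 × (1 + 0.060/2)^2 = 4,980 × 1.060900 = $5,283.28.
Effective yield on the $5,000 outlay: 5,283.28 / 5,000 − 1 = 0.056656 = 5.666%.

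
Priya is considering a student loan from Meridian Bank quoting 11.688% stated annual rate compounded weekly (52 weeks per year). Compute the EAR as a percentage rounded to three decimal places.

EAR = (1 + 0.11688/52)^52 − 1.
= (1 + 0.002248)^52 − 1 = 1.123837 − 1 = 12.384%.

12.384%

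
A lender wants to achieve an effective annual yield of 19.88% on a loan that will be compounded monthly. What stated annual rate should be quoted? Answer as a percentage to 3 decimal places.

18.270%

(1 + r/12)^12 − 1 = 0.1988, so 1 + r/12 = 1.1988^(1/12).
r/12 = 0.015225, so r = 0.182698 = 18.270%.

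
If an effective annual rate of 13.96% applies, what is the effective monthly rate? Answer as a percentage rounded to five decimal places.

1.09493%

The per-month rate i satisfies (1 + i)^12 = 1 + 0.1396.
i = 1.1396^(1/12) − 1 = 0.0109493 = 1.09493%.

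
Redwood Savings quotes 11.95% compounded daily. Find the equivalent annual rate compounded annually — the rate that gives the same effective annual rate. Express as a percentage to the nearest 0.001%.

12.691%

EAR = (1 + 0.1195/365)^365 − 1 = 0.126911.
Compounded annually, the equivalent nominal rate is the EAR itself: 12.691%.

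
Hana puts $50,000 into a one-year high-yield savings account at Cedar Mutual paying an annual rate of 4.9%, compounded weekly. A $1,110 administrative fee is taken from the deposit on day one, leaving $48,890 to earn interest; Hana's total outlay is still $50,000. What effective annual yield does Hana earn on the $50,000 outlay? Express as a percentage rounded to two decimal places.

Value after one year: 48,890 × (1 + 0.049/52)^52 = 48,890 × 1.050196 = $51,344.09.
Effective yield on the $50,000 outlay: 51,344.09 / 50,000 − 1 = 0.026882 = 2.69%.

2.69%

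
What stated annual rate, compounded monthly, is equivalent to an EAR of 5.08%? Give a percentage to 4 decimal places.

4.9654%

(1 + r/12)^12 − 1 = 0.0508, so 1 + r/12 = 1.0508^(1/12).
r/12 = 0.004138, so r = 0.049654 = 4.9654%.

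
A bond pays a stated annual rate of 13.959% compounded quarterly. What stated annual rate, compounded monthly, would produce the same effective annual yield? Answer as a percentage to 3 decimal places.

13.800%

EAR = (1 + 0.13959/4)^4 − 1 = 0.147068.
Solve (1 + r/12)^12 = 1.147068: r/12 = 1.147068^(1/12) − 1 = 0.011500, so r = 0.137997 = 13.800%.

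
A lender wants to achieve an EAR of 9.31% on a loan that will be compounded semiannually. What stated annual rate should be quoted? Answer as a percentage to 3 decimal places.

9.103%

(1 + r/2)^2 − 1 = 0.0931, so 1 + r/2 = 1.0931^(1/2).
r/2 = 0.045514, so r = 0.091028 = 9.103%.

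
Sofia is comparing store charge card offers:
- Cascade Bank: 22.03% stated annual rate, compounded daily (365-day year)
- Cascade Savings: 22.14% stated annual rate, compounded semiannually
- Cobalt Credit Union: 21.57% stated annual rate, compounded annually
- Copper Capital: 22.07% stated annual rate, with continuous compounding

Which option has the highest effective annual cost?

Copper Capital

Cascade Bank: (1 + 0.2203/365)^365 − 1 = 24.637%
Cascade Savings: (1 + 0.2214/2)^2 − 1 = 23.365%
Cobalt Credit Union: compounded annually, EAR = 21.570%
Copper Capital: e^0.2207 − 1 = 24.695%
The highest effective annual rate is Copper Capital at 24.695%.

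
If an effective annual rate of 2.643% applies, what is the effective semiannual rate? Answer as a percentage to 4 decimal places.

1.3129%

The per-half-year rate i satisfies (1 + i)^2 = 1 + 0.02643.
i = 1.02643^(1/2) − 1 = 0.0131288 = 1.3129%.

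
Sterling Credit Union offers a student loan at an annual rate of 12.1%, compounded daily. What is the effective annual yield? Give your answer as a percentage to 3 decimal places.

12.860%

EAR = (1 + 0.121/365)^365 − 1.
= 1.128602 − 1 = 12.860%.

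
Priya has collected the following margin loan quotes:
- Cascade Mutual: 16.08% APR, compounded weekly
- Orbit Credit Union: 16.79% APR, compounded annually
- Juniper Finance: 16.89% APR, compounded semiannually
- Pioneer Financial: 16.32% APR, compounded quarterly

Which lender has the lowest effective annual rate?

Cascade Mutual: (1 + 0.1608/52)^52 − 1 = 17.416%
Orbit Credit Union: compounded annually, EAR = 16.790%
Juniper Finance: (1 + 0.1689/2)^2 − 1 = 17.603%
Pioneer Financial: (1 + 0.1632/4)^4 − 1 = 17.346%
The lowest effective annual rate is Orbit Credit Union at 16.790%.

Orbit Credit Union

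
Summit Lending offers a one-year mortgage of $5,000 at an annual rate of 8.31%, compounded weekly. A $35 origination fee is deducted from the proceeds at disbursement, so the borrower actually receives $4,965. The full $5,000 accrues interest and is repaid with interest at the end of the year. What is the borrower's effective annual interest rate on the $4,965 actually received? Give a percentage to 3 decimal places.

Amount owed after one year: 5,000 × (1 + 0.0831/52)^52 = 5,000 × 1.086578 = $5,432.89.
Effective rate on net proceeds: 5,432.89 / 4,965 − 1 = 0.094238 = 9.424%.

9.424%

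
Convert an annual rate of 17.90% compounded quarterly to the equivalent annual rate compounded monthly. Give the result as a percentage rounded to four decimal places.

EAR = (1 + 0.1790/4)^4 − 1 = 0.191378.
Solve (1 + r/12)^12 = 1.191378: r/12 = 1.191378^(1/12) − 1 = 0.014700, so r = 0.176394 = 17.6394%.

17.6394%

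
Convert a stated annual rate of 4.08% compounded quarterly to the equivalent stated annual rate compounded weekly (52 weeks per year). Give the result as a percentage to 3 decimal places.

EAR = (1 + 0.0408/4)^4 − 1 = 0.041428.
Solve (1 + r/52)^52 = 1.041428: r/52 = 1.041428^(1/52) − 1 = 0.000781, so r = 0.040609 = 4.061%.

4.061%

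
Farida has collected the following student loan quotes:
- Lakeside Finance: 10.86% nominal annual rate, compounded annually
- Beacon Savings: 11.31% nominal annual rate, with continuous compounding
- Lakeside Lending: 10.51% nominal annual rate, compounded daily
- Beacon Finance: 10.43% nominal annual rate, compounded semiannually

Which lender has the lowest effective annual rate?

Beacon Finance

Lakeside Finance: compounded annually, EAR = 10.860%
Beacon Savings: e^0.1131 − 1 = 11.974%
Lakeside Lending: (1 + 0.1051/365)^365 − 1 = 11.080%
Beacon Finance: (1 + 0.1043/2)^2 − 1 = 10.702%
The lowest effective annual rate is Beacon Finance at 10.702%.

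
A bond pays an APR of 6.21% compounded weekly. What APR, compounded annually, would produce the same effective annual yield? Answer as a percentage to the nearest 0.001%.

EAR = (1 + 0.0621/52)^52 − 1 = 0.064029.
Compounded annually, the equivalent nominal rate is the EAR itself: 6.403%.

6.403%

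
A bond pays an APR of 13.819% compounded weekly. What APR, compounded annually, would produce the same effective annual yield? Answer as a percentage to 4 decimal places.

14.7983%

EAR = (1 + 0.13819/52)^52 − 1 = 0.147983.
Compounded annually, the equivalent nominal rate is the EAR itself: 14.7983%.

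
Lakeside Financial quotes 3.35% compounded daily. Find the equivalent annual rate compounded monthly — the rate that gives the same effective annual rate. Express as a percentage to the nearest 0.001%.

EAR = (1 + 0.0335/365)^365 − 1 = 0.034066.
Solve (1 + r/12)^12 = 1.034066: r/12 = 1.034066^(1/12) − 1 = 0.002795, so r = 0.033545 = 3.355%.

3.355%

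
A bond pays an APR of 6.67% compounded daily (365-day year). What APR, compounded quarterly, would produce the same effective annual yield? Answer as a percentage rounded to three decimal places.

EAR = (1 + 0.0667/365)^365 − 1 = 0.068968.
Solve (1 + r/4)^4 = 1.068968: r/4 = 1.068968^(1/4) − 1 = 0.016813, so r = 0.067253 = 6.725%.

6.725%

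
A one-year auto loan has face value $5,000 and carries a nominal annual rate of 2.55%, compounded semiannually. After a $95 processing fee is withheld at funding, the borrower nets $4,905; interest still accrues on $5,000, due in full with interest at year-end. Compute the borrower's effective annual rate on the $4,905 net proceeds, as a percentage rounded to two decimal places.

4.55%

Amount owed after one year: 5,000 × (1 + 0.0255/2)^2 = 5,000 × 1.025663 = $5,128.31.
Effective rate on net proceeds: 5,128.31 / 4,905 − 1 = 0.045528 = 4.55%.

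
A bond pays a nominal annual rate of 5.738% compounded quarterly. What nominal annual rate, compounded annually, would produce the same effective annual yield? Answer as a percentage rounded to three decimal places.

5.863%

EAR = (1 + 0.05738/4)^4 − 1 = 0.058627.
Compounded annually, the equivalent nominal rate is the EAR itself: 5.863%.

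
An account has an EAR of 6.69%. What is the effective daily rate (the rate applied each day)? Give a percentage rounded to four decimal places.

0.0177%

The per-day rate i satisfies (1 + i)^365 = 1 + 0.0669.
i = 1.0669^(1/365) − 1 = 0.0001774 = 0.0177%.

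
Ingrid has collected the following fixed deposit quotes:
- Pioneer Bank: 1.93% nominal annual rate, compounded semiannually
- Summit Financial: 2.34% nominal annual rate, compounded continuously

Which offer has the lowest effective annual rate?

Pioneer Bank: (1 + 0.0193/2)^2 − 1 = 1.939%
Summit Financial: e^0.0234 − 1 = 2.368%
The lowest effective annual rate is Pioneer Bank at 1.939%.

Pioneer Bank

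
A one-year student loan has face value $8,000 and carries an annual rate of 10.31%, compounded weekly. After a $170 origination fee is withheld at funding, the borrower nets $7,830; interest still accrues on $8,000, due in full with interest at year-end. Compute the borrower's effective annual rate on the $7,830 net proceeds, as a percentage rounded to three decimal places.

13.256%

Amount owed after one year: 8,000 × (1 + 0.1031/52)^52 = 8,000 × 1.108489 = $8,867.91.
Effective rate on net proceeds: 8,867.91 / 7,830 − 1 = 0.132556 = 13.256%.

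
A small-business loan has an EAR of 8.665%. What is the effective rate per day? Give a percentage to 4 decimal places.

The per-day rate i satisfies (1 + i)^365 = 1 + 0.08665.
i = 1.08665^(1/365) − 1 = 0.0002277 = 0.0228%.

0.0228%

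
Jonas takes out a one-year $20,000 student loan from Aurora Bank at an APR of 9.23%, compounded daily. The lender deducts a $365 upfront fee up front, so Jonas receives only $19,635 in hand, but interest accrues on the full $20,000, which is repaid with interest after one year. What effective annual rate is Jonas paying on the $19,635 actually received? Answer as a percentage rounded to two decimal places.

Amount owed after one year: 20,000 × (1 + 0.0923/365)^365 = 20,000 × 1.096681 = $21,933.62.
Effective rate on net proceeds: 21,933.62 / 19,635 − 1 = 0.117067 = 11.71%.

11.71%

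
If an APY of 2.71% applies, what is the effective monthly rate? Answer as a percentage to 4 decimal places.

0.2231%

The per-month rate i satisfies (1 + i)^12 = 1 + 0.0271.
i = 1.0271^(1/12) − 1 = 0.0022308 = 0.2231%.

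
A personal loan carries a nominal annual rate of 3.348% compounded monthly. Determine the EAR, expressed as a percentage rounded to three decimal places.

3.400%

EAR = (1 + 0.03348/12)^12 − 1.
= 1.033999 − 1 = 3.400%.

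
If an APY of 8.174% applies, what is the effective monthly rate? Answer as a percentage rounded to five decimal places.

0.65691%

The per-month rate i satisfies (1 + i)^12 = 1 + 0.08174.
i = 1.08174^(1/12) − 1 = 0.0065691 = 0.65691%.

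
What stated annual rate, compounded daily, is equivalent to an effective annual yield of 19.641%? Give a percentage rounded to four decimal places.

17.9369%

(1 + r/365)^365 − 1 = 0.19641, so 1 + r/365 = 1.19641^(1/365).
r/365 = 0.000491, so r = 0.179369 = 17.9369%.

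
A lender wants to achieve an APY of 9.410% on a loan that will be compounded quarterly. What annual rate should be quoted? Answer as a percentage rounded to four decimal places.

(1 + r/4)^4 − 1 = 0.09410, so 1 + r/4 = 1.09410^(1/4).
r/4 = 0.022738, so r = 0.090951 = 9.0951%.

9.0951%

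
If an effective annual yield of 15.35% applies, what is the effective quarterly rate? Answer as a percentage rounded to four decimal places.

The per-quarter rate i satisfies (1 + i)^4 = 1 + 0.1535.
i = 1.1535^(1/4) − 1 = 0.0363451 = 3.6345%.

3.6345%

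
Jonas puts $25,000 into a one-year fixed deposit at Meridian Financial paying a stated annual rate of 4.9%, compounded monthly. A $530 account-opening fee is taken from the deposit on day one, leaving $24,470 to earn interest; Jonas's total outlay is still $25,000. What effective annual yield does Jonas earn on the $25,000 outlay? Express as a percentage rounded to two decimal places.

Value after one year: 24,470 × (1 + 0.049/12)^12 = 24,470 × 1.050116 = $25,696.33.
Effective yield on the $25,000 outlay: 25,696.33 / 25,000 − 1 = 0.027853 = 2.79%.

2.79%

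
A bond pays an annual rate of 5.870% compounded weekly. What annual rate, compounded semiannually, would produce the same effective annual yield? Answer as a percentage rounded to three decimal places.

5.954%

EAR = (1 + 0.05870/52)^52 − 1 = 0.060422.
Solve (1 + r/2)^2 = 1.060422: r/2 = 1.060422^(1/2) − 1 = 0.029768, so r = 0.059536 = 5.954%.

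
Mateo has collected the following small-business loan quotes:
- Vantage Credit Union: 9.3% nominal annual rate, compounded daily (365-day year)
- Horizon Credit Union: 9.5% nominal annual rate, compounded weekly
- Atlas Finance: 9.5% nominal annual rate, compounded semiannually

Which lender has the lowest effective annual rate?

Vantage Credit Union: (1 + 0.093/365)^365 − 1 = 9.745%
Horizon Credit Union: (1 + 0.095/52)^52 − 1 = 9.956%
Atlas Finance: (1 + 0.095/2)^2 − 1 = 9.726%
The lowest effective annual rate is Atlas Finance at 9.726%.

Atlas Finance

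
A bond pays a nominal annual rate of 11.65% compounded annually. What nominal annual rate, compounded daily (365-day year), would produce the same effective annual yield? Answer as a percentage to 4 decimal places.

11.0215%

Compounded annually, EAR = nominal = 0.116500.
Solve (1 + r/365)^365 = 1.116500: r/365 = 1.116500^(1/365) − 1 = 0.000302, so r = 0.110215 = 11.0215%.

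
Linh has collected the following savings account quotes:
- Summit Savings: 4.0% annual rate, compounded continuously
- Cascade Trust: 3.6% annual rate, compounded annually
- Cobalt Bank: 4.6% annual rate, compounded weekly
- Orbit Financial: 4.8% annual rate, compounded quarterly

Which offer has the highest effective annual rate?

Orbit Financial

Summit Savings: e^0.040 − 1 = 4.081%
Cascade Trust: compounded annually, EAR = 3.600%
Cobalt Bank: (1 + 0.046/52)^52 − 1 = 4.705%
Orbit Financial: (1 + 0.048/4)^4 − 1 = 4.887%
The highest effective annual rate is Orbit Financial at 4.887%.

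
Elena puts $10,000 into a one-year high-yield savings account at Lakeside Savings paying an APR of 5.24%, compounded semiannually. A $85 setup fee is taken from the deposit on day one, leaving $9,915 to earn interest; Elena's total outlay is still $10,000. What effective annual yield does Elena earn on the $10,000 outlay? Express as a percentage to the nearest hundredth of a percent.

Value after one year: 9,915 × (1 + 0.0524/2)^2 = 9,915 × 1.053086 = $10,441.35.
Effective yield on the $10,000 outlay: 10,441.35 / 10,000 − 1 = 0.044135 = 4.41%.

4.41%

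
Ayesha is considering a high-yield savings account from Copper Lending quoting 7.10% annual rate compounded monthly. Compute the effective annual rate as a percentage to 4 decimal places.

7.3357%

EAR = (1 + 0.0710/12)^12 − 1.
= (1 + 0.005917)^12 − 1 = 1.073357 − 1 = 7.3357%.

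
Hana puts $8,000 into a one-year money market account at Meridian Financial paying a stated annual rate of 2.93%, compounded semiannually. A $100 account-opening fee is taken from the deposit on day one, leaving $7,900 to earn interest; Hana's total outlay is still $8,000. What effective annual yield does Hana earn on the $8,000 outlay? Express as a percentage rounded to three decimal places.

Value after one year: 7,900 × (1 + 0.0293/2)^2 = 7,900 × 1.029515 = $8,133.17.
Effective yield on the $8,000 outlay: 8,133.17 / 8,000 − 1 = 0.016646 = 1.665%.

1.665%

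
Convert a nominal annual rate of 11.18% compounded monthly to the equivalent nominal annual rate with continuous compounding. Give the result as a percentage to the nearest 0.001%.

EAR = (1 + 0.1118/12)^12 − 1 = 0.117711.
Equivalent continuous rate: r = ln(1 + 0.117711) = 0.111282 = 11.128%.

11.128%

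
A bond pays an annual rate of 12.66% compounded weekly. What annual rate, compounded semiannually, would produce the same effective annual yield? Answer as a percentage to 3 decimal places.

EAR = (1 + 0.1266/52)^52 − 1 = 0.134788.
Solve (1 + r/2)^2 = 1.134788: r/2 = 1.134788^(1/2) − 1 = 0.065264, so r = 0.130529 = 13.053%.

13.053%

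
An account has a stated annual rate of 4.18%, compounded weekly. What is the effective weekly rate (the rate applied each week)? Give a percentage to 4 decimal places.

With a nominal annual rate compounded weekly, the periodic rate is the nominal rate divided by 52.
i = 0.0418 / 52 = 0.0008038 = 0.0804%.

0.0804%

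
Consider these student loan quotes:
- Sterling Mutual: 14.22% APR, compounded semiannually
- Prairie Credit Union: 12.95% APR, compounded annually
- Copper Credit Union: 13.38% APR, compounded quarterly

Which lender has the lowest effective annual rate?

Prairie Credit Union

Sterling Mutual: (1 + 0.1422/2)^2 − 1 = 14.726%
Prairie Credit Union: compounded annually, EAR = 12.950%
Copper Credit Union: (1 + 0.1338/4)^4 − 1 = 14.066%
The lowest effective annual rate is Prairie Credit Union at 12.950%.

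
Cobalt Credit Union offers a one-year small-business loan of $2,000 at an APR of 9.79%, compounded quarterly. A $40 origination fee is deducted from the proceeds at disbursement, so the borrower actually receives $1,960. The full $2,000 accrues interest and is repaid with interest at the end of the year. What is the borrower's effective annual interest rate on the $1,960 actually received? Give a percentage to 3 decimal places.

12.403%

Amount owed after one year: 2,000 × (1 + 0.0979/4)^4 = 2,000 × 1.101553 = $2,203.11.
Effective rate on net proceeds: 2,203.11 / 1,960 − 1 = 0.124034 = 12.403%.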